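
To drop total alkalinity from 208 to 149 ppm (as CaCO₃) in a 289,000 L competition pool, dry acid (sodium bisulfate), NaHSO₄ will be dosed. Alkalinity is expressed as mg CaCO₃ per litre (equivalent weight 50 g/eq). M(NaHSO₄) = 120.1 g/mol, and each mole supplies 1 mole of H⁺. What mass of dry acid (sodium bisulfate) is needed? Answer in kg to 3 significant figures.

41.0 kg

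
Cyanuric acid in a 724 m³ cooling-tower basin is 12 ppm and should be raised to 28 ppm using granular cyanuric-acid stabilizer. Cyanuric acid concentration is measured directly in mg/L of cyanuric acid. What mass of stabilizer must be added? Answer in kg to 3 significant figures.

Volume: 724 m³ = 724,000 L.
CYA to add: (28 − 12) = 16 mg/L × 724,000 L = 11,580 g cyanuric acid.

11.6 kg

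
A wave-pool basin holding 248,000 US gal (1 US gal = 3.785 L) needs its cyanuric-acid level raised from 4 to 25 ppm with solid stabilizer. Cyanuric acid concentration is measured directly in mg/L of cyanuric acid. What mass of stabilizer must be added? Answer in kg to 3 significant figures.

Volume: 248,000 US gal × 3.785 L/gal = 938,680 L.
CYA to add: (25 − 4) = 21 mg/L × 938,680 L = 19,710 g cyanuric acid.

19.7 kg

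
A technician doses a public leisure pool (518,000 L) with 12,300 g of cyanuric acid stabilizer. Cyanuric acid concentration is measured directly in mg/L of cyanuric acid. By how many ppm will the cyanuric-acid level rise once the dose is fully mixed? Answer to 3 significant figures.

Rise: 12,300 g / 518,000 L × 1000 = 23.75 mg/L.

23.7 ppm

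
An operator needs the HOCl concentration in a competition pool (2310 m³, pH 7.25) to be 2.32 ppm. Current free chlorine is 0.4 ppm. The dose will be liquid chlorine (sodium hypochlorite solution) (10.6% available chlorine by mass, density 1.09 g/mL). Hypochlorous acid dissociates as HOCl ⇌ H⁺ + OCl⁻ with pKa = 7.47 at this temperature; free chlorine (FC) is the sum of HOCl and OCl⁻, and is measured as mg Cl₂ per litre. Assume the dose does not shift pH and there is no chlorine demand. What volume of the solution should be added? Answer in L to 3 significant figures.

66.3 L

Volume: 2310 m³ = 2,310,000 L.
[OCl⁻]/[HOCl] = 10^(pH − pKa) = 10^(7.25 − 7.47) = 0.6026; fraction as HOCl = 1/(1 + 0.6026) = 0.624.
Free chlorine required for 2.32 ppm HOCl: 2.32 / 0.624 = 3.718 ppm.
FC to add: 3.718 − 0.4 = 3.318 mg/L as Cl₂.
Cl₂ equivalent: 3.318 mg/L × 2,310,000 L = 7664 g.
Product at 10.6% available Cl: 7664 / 0.106 = 72,310 g.
Volume: 72,310 g ÷ 1.09 g/mL = 66,340 mL.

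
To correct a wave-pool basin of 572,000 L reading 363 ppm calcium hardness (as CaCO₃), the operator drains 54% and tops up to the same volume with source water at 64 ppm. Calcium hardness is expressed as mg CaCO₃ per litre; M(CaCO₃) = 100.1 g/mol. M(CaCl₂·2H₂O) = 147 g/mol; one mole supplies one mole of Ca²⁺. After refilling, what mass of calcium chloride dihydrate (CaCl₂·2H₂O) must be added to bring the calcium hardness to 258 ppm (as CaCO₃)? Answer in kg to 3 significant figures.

After draining 54% and refilling: 363 × 0.46 + 64 × 0.54 = 201.54 ppm.
Deficit to target: 258 − 201.54 = 56.46 mg/L.
As CaCO₃: 56.46 mg/L × 572,000 L = 32,300 g; ÷ 100.1 = 322.6 mol Ca²⁺.
Mass: 322.6 × 147 = 47,430 g.

47.4 kg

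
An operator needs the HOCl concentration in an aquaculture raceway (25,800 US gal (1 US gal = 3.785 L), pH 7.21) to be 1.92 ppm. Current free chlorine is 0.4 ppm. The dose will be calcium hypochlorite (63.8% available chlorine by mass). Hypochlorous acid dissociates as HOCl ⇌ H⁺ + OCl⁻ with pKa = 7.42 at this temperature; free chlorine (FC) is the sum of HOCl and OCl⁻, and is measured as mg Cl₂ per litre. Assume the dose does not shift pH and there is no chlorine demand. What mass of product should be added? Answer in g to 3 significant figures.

Volume: 25,800 US gal × 3.785 L/gal = 97,653 L.
[OCl⁻]/[HOCl] = 10^(pH − pKa) = 10^(7.21 − 7.42) = 0.6166; fraction as HOCl = 1/(1 + 0.6166) = 0.6186.
Free chlorine required for 1.92 ppm HOCl: 1.92 / 0.6186 = 3.104 ppm.
FC to add: 3.104 − 0.4 = 2.704 mg/L as Cl₂.
Cl₂ equivalent: 2.704 mg/L × 97,653 L = 264 g.
Product at 63.8% available Cl: 264 / 0.638 = 413.9 g.

414 g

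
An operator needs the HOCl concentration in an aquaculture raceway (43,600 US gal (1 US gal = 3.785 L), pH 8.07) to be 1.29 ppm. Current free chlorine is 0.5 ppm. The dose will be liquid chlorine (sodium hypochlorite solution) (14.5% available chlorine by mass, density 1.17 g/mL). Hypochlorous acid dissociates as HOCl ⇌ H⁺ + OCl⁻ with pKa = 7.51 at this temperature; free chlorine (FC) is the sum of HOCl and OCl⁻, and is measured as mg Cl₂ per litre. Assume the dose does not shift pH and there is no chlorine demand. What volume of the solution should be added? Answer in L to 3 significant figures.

Volume: 43,600 US gal × 3.785 L/gal = 165,026 L.
[OCl⁻]/[HOCl] = 10^(pH − pKa) = 10^(8.07 − 7.51) = 3.631; fraction as HOCl = 1/(1 + 3.631) = 0.2159.
Free chlorine required for 1.29 ppm HOCl: 1.29 / 0.2159 = 5.974 ppm.
FC to add: 5.974 − 0.5 = 5.474 mg/L as Cl₂.
Cl₂ equivalent: 5.474 mg/L × 165,026 L = 903.3 g.
Product at 14.5% available Cl: 903.3 / 0.145 = 6230 g.
Volume: 6230 g ÷ 1.17 g/mL = 5325 mL.

5.32 L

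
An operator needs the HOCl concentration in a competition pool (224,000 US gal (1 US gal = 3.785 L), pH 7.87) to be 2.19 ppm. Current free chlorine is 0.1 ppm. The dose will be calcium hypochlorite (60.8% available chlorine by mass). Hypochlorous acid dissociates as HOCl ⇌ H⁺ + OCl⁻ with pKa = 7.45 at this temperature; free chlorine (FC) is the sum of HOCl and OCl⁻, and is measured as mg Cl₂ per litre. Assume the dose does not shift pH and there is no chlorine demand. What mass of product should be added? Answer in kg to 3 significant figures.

Volume: 224,000 US gal × 3.785 L/gal = 847,840 L.
[OCl⁻]/[HOCl] = 10^(pH − pKa) = 10^(7.87 − 7.45) = 2.63; fraction as HOCl = 1/(1 + 2.63) = 0.2755.
Free chlorine required for 2.19 ppm HOCl: 2.19 / 0.2755 = 7.95 ppm.
FC to add: 7.95 − 0.1 = 7.85 mg/L as Cl₂.
Cl₂ equivalent: 7.85 mg/L × 847,840 L = 6656 g.
Product at 60.8% available Cl: 6656 / 0.608 = 10,950 g.

10.9 kg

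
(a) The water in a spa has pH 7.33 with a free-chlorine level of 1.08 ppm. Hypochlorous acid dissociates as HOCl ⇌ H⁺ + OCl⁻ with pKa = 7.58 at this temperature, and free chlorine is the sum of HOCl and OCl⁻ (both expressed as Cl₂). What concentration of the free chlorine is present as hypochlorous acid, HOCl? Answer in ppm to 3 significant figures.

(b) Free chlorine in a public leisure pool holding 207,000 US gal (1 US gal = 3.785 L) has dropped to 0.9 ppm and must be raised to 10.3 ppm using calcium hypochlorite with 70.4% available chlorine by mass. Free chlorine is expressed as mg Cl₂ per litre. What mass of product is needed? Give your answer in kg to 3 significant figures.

(a) 0.691 ppm; (b) 10.5 kg

(a) [OCl⁻]/[HOCl] = 10^(pH − pKa) = 10^(7.33 − 7.58) = 10^-0.25 = 0.5623.
(a) Fraction as HOCl = 1 / (1 + 0.5623) = 0.6401.
(a) HOCl = 0.6401 × 1.08 ppm = 0.6913 ppm.

(b) Volume: 207,000 US gal × 3.785 L/gal = 783,495 L.
(b) Chlorine deficit: 10.3 − 0.9 = 9.4 ppm = 9.4 mg/L as Cl₂.
(b) Cl₂ equivalent needed: 9.4 mg/L × 783,495 L = 7,365,000 mg = 7365 g.
(b) Product at 70.4% available chlorine: 7365 / 0.704 = 10,460 g.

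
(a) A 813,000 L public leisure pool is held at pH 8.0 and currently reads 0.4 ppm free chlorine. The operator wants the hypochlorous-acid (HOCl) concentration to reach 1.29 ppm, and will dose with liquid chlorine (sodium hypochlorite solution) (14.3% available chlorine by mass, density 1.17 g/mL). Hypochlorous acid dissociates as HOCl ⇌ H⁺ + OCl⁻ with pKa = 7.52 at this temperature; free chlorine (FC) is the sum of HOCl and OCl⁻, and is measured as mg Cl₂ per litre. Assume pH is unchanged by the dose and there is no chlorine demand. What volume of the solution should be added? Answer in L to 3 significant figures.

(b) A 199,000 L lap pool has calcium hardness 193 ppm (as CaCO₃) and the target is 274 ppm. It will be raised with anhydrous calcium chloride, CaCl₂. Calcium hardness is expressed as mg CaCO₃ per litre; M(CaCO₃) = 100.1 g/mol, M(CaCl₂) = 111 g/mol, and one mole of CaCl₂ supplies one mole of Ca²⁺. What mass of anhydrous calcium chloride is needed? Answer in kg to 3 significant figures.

(a) 23.3 L; (b) 17.9 kg

(a) [OCl⁻]/[HOCl] = 10^(pH − pKa) = 10^(8.0 − 7.52) = 3.02; fraction as HOCl = 1/(1 + 3.02) = 0.2488.
(a) Free chlorine required for 1.29 ppm HOCl: 1.29 / 0.2488 = 5.186 ppm.
(a) FC to add: 5.186 − 0.4 = 4.786 mg/L as Cl₂.
(a) Cl₂ equivalent: 4.786 mg/L × 813,000 L = 3891 g.
(a) Product at 14.3% available Cl: 3891 / 0.143 = 27,210 g.
(a) Volume: 27,210 g ÷ 1.17 g/mL = 23,260 mL.

(b) Hardness to add: (274 − 193) = 81 mg/L as CaCO₃ × 199,000 L = 16,120 g as CaCO₃.
(b) Moles of Ca²⁺ (1 mol Ca²⁺ ≡ 1 mol CaCO₃): 16,120 / 100.1 g/mol = 161 mol.
(b) Mass of CaCl₂: 161 × 111 = 17,870 g.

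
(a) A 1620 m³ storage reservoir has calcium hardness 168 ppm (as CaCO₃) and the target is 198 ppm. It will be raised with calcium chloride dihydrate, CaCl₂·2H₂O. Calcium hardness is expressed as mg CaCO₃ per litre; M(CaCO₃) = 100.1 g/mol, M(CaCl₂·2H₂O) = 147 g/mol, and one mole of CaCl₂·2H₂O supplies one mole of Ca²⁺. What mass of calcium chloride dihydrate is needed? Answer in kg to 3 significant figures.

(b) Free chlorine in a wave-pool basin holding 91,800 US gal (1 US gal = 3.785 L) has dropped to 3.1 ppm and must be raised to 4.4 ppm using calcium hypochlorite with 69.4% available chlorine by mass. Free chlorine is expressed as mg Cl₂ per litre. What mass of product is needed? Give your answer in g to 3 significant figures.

(a) 71.4 kg; (b) 651 g

(a) Volume: 1620 m³ = 1,620,000 L.
(a) Hardness to add: (198 − 168) = 30 mg/L as CaCO₃ × 1,620,000 L = 48,600 g as CaCO₃.
(a) Moles of Ca²⁺ (1 mol Ca²⁺ ≡ 1 mol CaCO₃): 48,600 / 100.1 g/mol = 485.5 mol.
(a) Mass of CaCl₂·2H₂O: 485.5 × 147 = 71,370 g.

(b) Volume: 91,800 US gal × 3.785 L/gal = 347,463 L.
(b) Chlorine deficit: 4.4 − 3.1 = 1.3 ppm = 1.3 mg/L as Cl₂.
(b) Cl₂ equivalent needed: 1.3 mg/L × 347,463 L = 451,700 mg = 451.7 g.
(b) Product at 69.4% available chlorine: 451.7 / 0.694 = 650.9 g.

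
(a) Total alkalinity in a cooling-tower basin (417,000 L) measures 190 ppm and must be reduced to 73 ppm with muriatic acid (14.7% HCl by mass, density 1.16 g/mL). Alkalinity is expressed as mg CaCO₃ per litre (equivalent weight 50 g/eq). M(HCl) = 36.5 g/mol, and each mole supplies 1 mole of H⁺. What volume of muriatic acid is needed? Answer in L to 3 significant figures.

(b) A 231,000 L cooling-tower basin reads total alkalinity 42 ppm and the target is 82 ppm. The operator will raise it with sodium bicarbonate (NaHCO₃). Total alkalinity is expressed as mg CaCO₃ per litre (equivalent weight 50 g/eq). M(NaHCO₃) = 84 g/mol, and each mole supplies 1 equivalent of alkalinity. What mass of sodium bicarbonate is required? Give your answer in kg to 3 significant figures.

(a) 209 L; (b) 15.5 kg

(a) Alkalinity to neutralize: (190 − 73) = 117 mg/L as CaCO₃ × 417,000 L = 48,790 g as CaCO₃.
(a) Equivalents of H⁺ required: 48,790 ÷ 50 g/eq = 975.8 eq = 975.8 mol HCl.
(a) Mass of HCl: 975.8 × 36.5 = 35,620 g.
(a) Mass of 14.7% solution: 35,620 / 0.147 = 242,300 g.
(a) Volume: 242,300 g ÷ 1.16 g/mL = 208,900 mL.

(b) Alkalinity to add: (82 − 42) = 40 mg/L as CaCO₃ × 231,000 L = 9240 g as CaCO₃.
(b) Equivalents: 9240 g ÷ 50 g/eq = 184.8 eq.
(b) NaHCO₃ supplies 1 eq per mole → 184.8 mol.
(b) Mass: 184.8 mol × 84 g/mol = 15,520 g.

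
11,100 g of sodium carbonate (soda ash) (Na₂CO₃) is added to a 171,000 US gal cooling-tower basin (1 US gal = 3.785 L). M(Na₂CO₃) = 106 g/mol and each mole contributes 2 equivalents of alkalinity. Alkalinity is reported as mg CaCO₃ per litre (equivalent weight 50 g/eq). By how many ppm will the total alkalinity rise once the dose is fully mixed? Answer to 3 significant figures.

16.2 ppm

Volume: 171,000 US gal × 3.785 L/gal = 647,235 L.
Moles of Na₂CO₃: 11,100 g ÷ 106 g/mol = 104.7 mol → 209.4 eq of alkalinity.
As CaCO₃: 209.4 eq × 50 g/eq = 10,470 g.
Rise: 10,470 g / 647,235 L × 1000 = 16.18 mg/L.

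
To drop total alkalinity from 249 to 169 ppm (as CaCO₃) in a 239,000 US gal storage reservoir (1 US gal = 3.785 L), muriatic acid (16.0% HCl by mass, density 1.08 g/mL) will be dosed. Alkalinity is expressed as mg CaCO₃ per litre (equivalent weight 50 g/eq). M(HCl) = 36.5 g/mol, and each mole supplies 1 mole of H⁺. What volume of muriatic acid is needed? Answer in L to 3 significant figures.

306 L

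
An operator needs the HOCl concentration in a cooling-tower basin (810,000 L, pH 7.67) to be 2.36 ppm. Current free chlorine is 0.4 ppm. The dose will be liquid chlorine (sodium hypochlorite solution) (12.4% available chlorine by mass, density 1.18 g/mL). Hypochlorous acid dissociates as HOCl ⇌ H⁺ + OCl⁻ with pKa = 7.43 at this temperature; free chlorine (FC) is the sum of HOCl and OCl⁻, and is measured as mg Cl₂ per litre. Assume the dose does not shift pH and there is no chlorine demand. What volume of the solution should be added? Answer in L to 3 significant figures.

33.6 L

[OCl⁻]/[HOCl] = 10^(pH − pKa) = 10^(7.67 − 7.43) = 1.738; fraction as HOCl = 1/(1 + 1.738) = 0.3653.
Free chlorine required for 2.36 ppm HOCl: 2.36 / 0.3653 = 6.461 ppm.
FC to add: 6.461 − 0.4 = 6.061 mg/L as Cl₂.
Cl₂ equivalent: 6.061 mg/L × 810,000 L = 4910 g.
Product at 12.4% available Cl: 4910 / 0.124 = 39,590 g.
Volume: 39,590 g ÷ 1.18 g/mL = 33,550 mL.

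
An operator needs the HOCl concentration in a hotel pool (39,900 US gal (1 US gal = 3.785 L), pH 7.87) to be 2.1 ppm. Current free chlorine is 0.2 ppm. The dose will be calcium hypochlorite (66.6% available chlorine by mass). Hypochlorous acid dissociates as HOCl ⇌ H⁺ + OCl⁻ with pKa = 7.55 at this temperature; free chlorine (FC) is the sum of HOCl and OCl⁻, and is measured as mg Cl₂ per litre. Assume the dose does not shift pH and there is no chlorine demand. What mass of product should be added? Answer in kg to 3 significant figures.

1.43 kg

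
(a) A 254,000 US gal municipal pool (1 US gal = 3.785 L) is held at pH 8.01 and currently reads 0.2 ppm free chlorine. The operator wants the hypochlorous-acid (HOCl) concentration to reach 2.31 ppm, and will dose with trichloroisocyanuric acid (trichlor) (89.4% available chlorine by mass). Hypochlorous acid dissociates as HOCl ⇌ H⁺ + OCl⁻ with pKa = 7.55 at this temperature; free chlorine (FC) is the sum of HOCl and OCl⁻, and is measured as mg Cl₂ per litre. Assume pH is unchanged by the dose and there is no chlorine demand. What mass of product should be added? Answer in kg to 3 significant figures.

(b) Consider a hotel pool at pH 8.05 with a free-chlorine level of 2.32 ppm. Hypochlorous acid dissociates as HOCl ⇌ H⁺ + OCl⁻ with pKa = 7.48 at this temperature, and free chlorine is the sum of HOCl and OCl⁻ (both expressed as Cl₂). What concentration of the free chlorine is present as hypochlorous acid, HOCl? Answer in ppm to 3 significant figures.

(a) Volume: 254,000 US gal × 3.785 L/gal = 961,390 L.
(a) [OCl⁻]/[HOCl] = 10^(pH − pKa) = 10^(8.01 − 7.55) = 2.884; fraction as HOCl = 1/(1 + 2.884) = 0.2575.
(a) Free chlorine required for 2.31 ppm HOCl: 2.31 / 0.2575 = 8.972 ppm.
(a) FC to add: 8.972 − 0.2 = 8.772 mg/L as Cl₂.
(a) Cl₂ equivalent: 8.772 mg/L × 961,390 L = 8433 g.
(a) Product at 89.4% available Cl: 8433 / 0.894 = 9433 g.

(b) [OCl⁻]/[HOCl] = 10^(pH − pKa) = 10^(8.05 − 7.48) = 10^0.57 = 3.715.
(b) Fraction as HOCl = 1 / (1 + 3.715) = 0.2121.
(b) HOCl = 0.2121 × 2.32 ppm = 0.492 ppm.

(a) 9.43 kg; (b) 0.492 ppm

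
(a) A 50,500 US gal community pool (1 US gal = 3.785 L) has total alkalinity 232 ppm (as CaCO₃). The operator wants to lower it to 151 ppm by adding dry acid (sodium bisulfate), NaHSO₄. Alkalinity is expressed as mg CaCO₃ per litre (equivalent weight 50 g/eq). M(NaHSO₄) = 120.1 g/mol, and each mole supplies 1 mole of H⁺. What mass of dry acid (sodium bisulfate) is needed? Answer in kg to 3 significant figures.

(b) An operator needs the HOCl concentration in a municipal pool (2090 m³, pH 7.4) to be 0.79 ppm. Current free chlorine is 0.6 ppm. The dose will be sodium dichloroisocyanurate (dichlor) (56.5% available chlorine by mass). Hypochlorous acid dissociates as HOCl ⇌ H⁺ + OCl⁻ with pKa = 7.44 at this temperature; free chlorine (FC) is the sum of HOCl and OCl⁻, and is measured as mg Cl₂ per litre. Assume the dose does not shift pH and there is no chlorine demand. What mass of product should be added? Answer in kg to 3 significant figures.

(a) Volume: 50,500 US gal × 3.785 L/gal = 191,142 L.
(a) Alkalinity to neutralize: (232 − 151) = 81 mg/L as CaCO₃ × 191,142 L = 15,480 g as CaCO₃.
(a) Equivalents of H⁺ required: 15,480 ÷ 50 g/eq = 309.7 eq = 309.7 mol NaHSO₄.
(a) Mass of NaHSO₄: 309.7 × 120.1 = 37,190 g.

(b) Volume: 2090 m³ = 2,090,000 L.
(b) [OCl⁻]/[HOCl] = 10^(pH − pKa) = 10^(7.4 − 7.44) = 0.912; fraction as HOCl = 1/(1 + 0.912) = 0.523.
(b) Free chlorine required for 0.79 ppm HOCl: 0.79 / 0.523 = 1.51 ppm.
(b) FC to add: 1.51 − 0.6 = 0.9105 mg/L as Cl₂.
(b) Cl₂ equivalent: 0.9105 mg/L × 2,090,000 L = 1903 g.
(b) Product at 56.5% available Cl: 1903 / 0.565 = 3368 g.

(a) 37.2 kg; (b) 3.37 kg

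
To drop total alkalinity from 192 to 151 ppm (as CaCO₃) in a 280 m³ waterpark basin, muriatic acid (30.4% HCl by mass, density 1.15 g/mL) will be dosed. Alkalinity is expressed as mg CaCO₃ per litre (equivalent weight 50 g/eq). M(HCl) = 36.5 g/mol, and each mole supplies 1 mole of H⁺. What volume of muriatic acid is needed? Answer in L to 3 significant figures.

24.0 L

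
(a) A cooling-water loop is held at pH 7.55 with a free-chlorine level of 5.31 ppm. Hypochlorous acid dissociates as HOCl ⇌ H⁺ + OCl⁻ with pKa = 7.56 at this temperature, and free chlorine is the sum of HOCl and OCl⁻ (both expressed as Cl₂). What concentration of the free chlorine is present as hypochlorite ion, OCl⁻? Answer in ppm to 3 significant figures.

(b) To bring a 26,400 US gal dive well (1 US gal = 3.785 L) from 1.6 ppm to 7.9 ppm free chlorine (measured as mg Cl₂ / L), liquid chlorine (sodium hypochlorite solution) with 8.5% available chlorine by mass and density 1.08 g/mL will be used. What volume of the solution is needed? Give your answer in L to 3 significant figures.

(a) [OCl⁻]/[HOCl] = 10^(pH − pKa) = 10^(7.55 − 7.56) = 10^-0.01 = 0.9772.
(a) Fraction as HOCl = 1 / (1 + 0.9772) = 0.5058.
(a) OCl⁻ = (1 − 0.5058) × 5.31 ppm = 2.624 ppm.

(b) Volume: 26,400 US gal × 3.785 L/gal = 99,924 L.
(b) Chlorine deficit: 7.9 − 1.6 = 6.3 ppm = 6.3 mg/L as Cl₂.
(b) Cl₂ equivalent needed: 6.3 mg/L × 99,924 L = 629,500 mg = 629.5 g.
(b) Product at 8.5% available chlorine: 629.5 / 0.085 = 7406 g.
(b) Volume at density 1.08 g/mL: 7406 g ÷ 1.08 g/mL = 6858 mL.

(a) 2.62 ppm; (b) 6.86 L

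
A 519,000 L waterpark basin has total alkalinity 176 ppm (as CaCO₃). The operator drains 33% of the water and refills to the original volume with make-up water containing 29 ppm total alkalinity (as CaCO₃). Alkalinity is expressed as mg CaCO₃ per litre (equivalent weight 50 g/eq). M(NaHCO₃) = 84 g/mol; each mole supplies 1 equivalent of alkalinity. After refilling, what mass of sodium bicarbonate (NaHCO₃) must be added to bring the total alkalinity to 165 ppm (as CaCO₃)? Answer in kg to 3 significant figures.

After draining 33% and refilling: 176 × 0.67 + 29 × 0.33 = 127.49 ppm.
Deficit to target: 165 − 127.49 = 37.51 mg/L.
As CaCO₃: 37.51 mg/L × 519,000 L = 19,470 g; ÷ 50 g/eq ÷ 1 = 389.4 mol NaHCO₃.
Mass: 389.4 × 84 = 32,710 g.

32.7 kg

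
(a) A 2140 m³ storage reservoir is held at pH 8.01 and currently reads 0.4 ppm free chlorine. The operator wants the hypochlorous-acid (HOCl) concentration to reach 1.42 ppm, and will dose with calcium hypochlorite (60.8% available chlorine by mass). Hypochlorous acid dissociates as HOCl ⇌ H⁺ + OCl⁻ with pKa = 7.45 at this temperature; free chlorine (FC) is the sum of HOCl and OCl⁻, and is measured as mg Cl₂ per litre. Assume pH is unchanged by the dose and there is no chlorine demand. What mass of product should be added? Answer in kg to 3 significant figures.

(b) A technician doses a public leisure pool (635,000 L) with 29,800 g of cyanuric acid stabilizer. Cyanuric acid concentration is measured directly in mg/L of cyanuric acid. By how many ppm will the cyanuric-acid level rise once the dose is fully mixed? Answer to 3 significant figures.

(a) 21.7 kg; (b) 46.9 ppm

(a) Volume: 2140 m³ = 2,140,000 L.
(a) [OCl⁻]/[HOCl] = 10^(pH − pKa) = 10^(8.01 − 7.45) = 3.631; fraction as HOCl = 1/(1 + 3.631) = 0.2159.
(a) Free chlorine required for 1.42 ppm HOCl: 1.42 / 0.2159 = 6.576 ppm.
(a) FC to add: 6.576 − 0.4 = 6.176 mg/L as Cl₂.
(a) Cl₂ equivalent: 6.176 mg/L × 2,140,000 L = 13,220 g.
(a) Product at 60.8% available Cl: 13,220 / 0.608 = 21,740 g.

(b) Rise: 29,800 g / 635,000 L × 1000 = 46.93 mg/L.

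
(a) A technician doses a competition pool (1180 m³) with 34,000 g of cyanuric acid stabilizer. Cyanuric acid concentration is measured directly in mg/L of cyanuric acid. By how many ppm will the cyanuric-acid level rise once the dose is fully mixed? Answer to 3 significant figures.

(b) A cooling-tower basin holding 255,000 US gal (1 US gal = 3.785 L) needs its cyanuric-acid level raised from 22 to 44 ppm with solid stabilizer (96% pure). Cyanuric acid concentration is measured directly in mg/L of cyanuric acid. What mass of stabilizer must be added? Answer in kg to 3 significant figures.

(a) Volume: 1180 m³ = 1,180,000 L.
(a) Rise: 34,000 g / 1,180,000 L × 1000 = 28.81 mg/L.

(b) Volume: 255,000 US gal × 3.785 L/gal = 965,175 L.
(b) CYA to add: (44 − 22) = 22 mg/L × 965,175 L = 21,230 g cyanuric acid.
(b) At 96% purity: 21,230 / 0.96 = 22,120 g product.

(a) 28.8 ppm; (b) 22.1 kg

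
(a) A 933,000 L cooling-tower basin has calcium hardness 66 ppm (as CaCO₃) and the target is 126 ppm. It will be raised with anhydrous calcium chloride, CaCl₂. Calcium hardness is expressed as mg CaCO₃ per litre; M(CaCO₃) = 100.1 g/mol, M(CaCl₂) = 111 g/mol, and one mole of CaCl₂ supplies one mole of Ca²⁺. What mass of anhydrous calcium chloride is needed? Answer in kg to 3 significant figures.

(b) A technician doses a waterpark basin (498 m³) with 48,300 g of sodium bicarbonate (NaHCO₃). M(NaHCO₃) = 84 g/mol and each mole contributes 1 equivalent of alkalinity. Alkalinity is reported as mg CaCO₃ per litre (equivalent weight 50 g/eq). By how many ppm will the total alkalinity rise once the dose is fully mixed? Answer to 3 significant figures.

(a) 62.1 kg; (b) 57.7 ppm

(a) Hardness to add: (126 − 66) = 60 mg/L as CaCO₃ × 933,000 L = 55,980 g as CaCO₃.
(a) Moles of Ca²⁺ (1 mol Ca²⁺ ≡ 1 mol CaCO₃): 55,980 / 100.1 g/mol = 559.2 mol.
(a) Mass of CaCl₂: 559.2 × 111 = 62,080 g.

(b) Volume: 498 m³ = 498,000 L.
(b) Moles of NaHCO₃: 48,300 g ÷ 84 g/mol = 575 mol → 575 eq of alkalinity.
(b) As CaCO₃: 575 eq × 50 g/eq = 28,750 g.
(b) Rise: 28,750 g / 498,000 L × 1000 = 57.73 mg/L.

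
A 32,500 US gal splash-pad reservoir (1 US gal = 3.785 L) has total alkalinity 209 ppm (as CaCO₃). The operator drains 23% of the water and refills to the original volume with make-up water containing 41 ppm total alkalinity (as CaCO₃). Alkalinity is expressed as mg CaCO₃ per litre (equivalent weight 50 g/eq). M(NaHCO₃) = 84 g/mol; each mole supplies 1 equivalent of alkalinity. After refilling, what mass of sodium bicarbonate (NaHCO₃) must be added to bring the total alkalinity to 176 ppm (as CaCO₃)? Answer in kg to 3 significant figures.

1.17 kg

Volume: 32,500 US gal × 3.785 L/gal = 123,012 L.
After draining 23% and refilling: 209 × 0.77 + 41 × 0.23 = 170.36 ppm.
Deficit to target: 176 − 170.36 = 5.64 mg/L.
As CaCO₃: 5.64 mg/L × 123,012 L = 693.8 g; ÷ 50 g/eq ÷ 1 = 13.88 mol NaHCO₃.
Mass: 13.88 × 84 = 1166 g.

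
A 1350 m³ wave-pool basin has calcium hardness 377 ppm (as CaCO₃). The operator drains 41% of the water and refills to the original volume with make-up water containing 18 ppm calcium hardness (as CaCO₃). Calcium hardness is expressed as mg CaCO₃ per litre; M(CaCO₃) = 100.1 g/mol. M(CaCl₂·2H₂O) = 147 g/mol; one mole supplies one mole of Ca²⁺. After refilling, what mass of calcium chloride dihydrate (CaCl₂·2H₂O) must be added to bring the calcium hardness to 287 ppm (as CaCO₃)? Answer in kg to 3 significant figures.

113 kg

Volume: 1350 m³ = 1,350,000 L.
After draining 41% and refilling: 377 × 0.59 + 18 × 0.41 = 229.81 ppm.
Deficit to target: 287 − 229.81 = 57.19 mg/L.
As CaCO₃: 57.19 mg/L × 1,350,000 L = 77,210 g; ÷ 100.1 = 771.3 mol Ca²⁺.
Mass: 771.3 × 147 = 113,400 g.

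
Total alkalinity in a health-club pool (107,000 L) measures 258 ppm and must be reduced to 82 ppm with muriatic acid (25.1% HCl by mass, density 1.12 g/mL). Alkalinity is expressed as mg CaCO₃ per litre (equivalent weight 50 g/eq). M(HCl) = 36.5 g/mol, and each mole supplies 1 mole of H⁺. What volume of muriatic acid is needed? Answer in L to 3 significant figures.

48.9 L

Alkalinity to neutralize: (258 − 82) = 176 mg/L as CaCO₃ × 107,000 L = 18,830 g as CaCO₃.
Equivalents of H⁺ required: 18,830 ÷ 50 g/eq = 376.6 eq = 376.6 mol HCl.
Mass of HCl: 376.6 × 36.5 = 13,750 g.
Mass of 25.1% solution: 13,750 / 0.251 = 54,770 g.
Volume: 54,770 g ÷ 1.12 g/mL = 48,900 mL.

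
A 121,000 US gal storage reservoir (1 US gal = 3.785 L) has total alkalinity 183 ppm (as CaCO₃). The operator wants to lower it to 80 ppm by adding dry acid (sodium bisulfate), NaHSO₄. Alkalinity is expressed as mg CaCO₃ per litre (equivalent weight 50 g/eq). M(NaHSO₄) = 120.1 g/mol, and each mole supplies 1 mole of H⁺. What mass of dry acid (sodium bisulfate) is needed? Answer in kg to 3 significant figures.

Volume: 121,000 US gal × 3.785 L/gal = 457,985 L.
Alkalinity to neutralize: (183 − 80) = 103 mg/L as CaCO₃ × 457,985 L = 47,170 g as CaCO₃.
Equivalents of H⁺ required: 47,170 ÷ 50 g/eq = 943.4 eq = 943.4 mol NaHSO₄.
Mass of NaHSO₄: 943.4 × 120.1 = 113,300 g.

113 kg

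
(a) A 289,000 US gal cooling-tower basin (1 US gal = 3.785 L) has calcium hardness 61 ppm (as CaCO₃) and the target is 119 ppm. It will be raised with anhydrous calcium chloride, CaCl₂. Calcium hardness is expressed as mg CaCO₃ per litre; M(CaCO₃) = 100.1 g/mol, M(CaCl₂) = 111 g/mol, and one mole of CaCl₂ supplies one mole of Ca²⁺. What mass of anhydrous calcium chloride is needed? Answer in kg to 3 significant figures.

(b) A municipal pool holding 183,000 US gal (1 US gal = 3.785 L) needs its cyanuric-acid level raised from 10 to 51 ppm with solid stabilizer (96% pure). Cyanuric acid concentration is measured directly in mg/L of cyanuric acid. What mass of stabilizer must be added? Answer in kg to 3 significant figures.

(a) 70.4 kg; (b) 29.6 kg

(a) Volume: 289,000 US gal × 3.785 L/gal = 1,093,865 L.
(a) Hardness to add: (119 − 61) = 58 mg/L as CaCO₃ × 1,093,865 L = 63,440 g as CaCO₃.
(a) Moles of Ca²⁺ (1 mol Ca²⁺ ≡ 1 mol CaCO₃): 63,440 / 100.1 g/mol = 633.8 mol.
(a) Mass of CaCl₂: 633.8 × 111 = 70,350 g.

(b) Volume: 183,000 US gal × 3.785 L/gal = 692,655 L.
(b) CYA to add: (51 − 10) = 41 mg/L × 692,655 L = 28,400 g cyanuric acid.
(b) At 96% purity: 28,400 / 0.96 = 29,580 g product.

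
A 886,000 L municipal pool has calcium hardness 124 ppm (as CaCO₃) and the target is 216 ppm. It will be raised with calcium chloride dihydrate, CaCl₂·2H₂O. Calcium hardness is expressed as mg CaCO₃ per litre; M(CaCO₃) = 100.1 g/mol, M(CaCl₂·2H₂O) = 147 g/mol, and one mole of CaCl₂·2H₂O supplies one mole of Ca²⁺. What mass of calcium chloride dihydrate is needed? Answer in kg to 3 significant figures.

120 kg

Hardness to add: (216 − 124) = 92 mg/L as CaCO₃ × 886,000 L = 81,510 g as CaCO₃.
Moles of Ca²⁺ (1 mol Ca²⁺ ≡ 1 mol CaCO₃): 81,510 / 100.1 g/mol = 814.3 mol.
Mass of CaCl₂·2H₂O: 814.3 × 147 = 119,700 g.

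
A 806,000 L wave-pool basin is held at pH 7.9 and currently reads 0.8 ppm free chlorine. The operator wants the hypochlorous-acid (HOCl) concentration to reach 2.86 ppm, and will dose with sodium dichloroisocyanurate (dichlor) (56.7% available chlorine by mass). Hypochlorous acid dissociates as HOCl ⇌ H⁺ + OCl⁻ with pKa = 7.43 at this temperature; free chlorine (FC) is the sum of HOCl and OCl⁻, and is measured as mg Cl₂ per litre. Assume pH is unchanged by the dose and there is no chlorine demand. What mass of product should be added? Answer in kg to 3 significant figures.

[OCl⁻]/[HOCl] = 10^(pH − pKa) = 10^(7.9 − 7.43) = 2.951; fraction as HOCl = 1/(1 + 2.951) = 0.2531.
Free chlorine required for 2.86 ppm HOCl: 2.86 / 0.2531 = 11.3 ppm.
FC to add: 11.3 − 0.8 = 10.5 mg/L as Cl₂.
Cl₂ equivalent: 10.5 mg/L × 806,000 L = 8463 g.
Product at 56.7% available Cl: 8463 / 0.567 = 14,930 g.

14.9 kg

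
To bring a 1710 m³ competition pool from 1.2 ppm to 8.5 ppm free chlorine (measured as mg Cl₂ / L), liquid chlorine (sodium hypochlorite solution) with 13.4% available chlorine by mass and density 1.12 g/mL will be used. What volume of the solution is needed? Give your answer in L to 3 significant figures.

Volume: 1710 m³ = 1,710,000 L.
Chlorine deficit: 8.5 − 1.2 = 7.3 ppm = 7.3 mg/L as Cl₂.
Cl₂ equivalent needed: 7.3 mg/L × 1,710,000 L = 12,480,000 mg = 12,480 g.
Product at 13.4% available chlorine: 12,480 / 0.134 = 93,160 g.
Volume at density 1.12 g/mL: 93,160 g ÷ 1.12 g/mL = 83,180 mL.

83.2 L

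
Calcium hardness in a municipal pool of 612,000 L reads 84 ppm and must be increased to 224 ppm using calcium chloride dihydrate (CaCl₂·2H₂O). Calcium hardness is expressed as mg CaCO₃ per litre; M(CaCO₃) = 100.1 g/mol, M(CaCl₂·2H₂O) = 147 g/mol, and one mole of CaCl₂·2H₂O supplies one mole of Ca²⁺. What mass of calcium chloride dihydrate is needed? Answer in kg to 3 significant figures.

126 kg

Hardness to add: (224 − 84) = 140 mg/L as CaCO₃ × 612,000 L = 85,680 g as CaCO₃.
Moles of Ca²⁺ (1 mol Ca²⁺ ≡ 1 mol CaCO₃): 85,680 / 100.1 g/mol = 855.9 mol.
Mass of CaCl₂·2H₂O: 855.9 × 147 = 125,800 g.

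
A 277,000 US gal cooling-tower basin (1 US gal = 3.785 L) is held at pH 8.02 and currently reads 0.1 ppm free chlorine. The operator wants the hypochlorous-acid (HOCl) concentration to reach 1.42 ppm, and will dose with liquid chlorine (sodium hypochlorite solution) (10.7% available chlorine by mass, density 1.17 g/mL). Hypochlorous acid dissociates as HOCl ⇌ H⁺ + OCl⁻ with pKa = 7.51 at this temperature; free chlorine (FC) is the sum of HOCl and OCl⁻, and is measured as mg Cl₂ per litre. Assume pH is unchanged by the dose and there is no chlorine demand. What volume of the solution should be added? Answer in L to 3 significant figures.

Volume: 277,000 US gal × 3.785 L/gal = 1,048,445 L.
[OCl⁻]/[HOCl] = 10^(pH − pKa) = 10^(8.02 − 7.51) = 3.236; fraction as HOCl = 1/(1 + 3.236) = 0.2361.
Free chlorine required for 1.42 ppm HOCl: 1.42 / 0.2361 = 6.015 ppm.
FC to add: 6.015 − 0.1 = 5.915 mg/L as Cl₂.
Cl₂ equivalent: 5.915 mg/L × 1,048,445 L = 6202 g.
Product at 10.7% available Cl: 6202 / 0.107 = 57,960 g.
Volume: 57,960 g ÷ 1.17 g/mL = 49,540 mL.

49.5 L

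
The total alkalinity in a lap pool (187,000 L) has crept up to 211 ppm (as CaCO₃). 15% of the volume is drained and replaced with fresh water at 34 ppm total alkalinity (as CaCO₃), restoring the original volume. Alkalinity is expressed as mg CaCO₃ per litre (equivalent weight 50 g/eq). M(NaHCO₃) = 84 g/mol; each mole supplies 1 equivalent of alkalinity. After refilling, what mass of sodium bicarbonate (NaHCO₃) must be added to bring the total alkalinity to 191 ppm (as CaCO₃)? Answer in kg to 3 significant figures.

After draining 15% and refilling: 211 × 0.85 + 34 × 0.15 = 184.45 ppm.
Deficit to target: 191 − 184.45 = 6.55 mg/L.
As CaCO₃: 6.55 mg/L × 187,000 L = 1225 g; ÷ 50 g/eq ÷ 1 = 24.5 mol NaHCO₃.
Mass: 24.5 × 84 = 2058 g.

2.06 kg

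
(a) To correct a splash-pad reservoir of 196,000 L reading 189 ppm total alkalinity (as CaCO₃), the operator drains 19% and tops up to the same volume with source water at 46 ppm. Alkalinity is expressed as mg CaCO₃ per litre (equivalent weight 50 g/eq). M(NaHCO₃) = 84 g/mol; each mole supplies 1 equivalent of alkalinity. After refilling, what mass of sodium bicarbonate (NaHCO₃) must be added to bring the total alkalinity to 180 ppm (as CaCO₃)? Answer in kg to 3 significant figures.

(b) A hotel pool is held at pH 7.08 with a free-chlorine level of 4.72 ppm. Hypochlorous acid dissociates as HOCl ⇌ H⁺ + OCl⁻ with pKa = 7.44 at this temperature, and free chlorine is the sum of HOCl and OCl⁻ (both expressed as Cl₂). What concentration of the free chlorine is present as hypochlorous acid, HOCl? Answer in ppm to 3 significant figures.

(a) 5.98 kg; (b) 3.29 ppm

(a) After draining 19% and refilling: 189 × 0.81 + 46 × 0.19 = 161.83 ppm.
(a) Deficit to target: 180 − 161.83 = 18.17 mg/L.
(a) As CaCO₃: 18.17 mg/L × 196,000 L = 3561 g; ÷ 50 g/eq ÷ 1 = 71.23 mol NaHCO₃.
(a) Mass: 71.23 × 84 = 5983 g.

(b) [OCl⁻]/[HOCl] = 10^(pH − pKa) = 10^(7.08 − 7.44) = 10^-0.36 = 0.4365.
(b) Fraction as HOCl = 1 / (1 + 0.4365) = 0.6961.
(b) HOCl = 0.6961 × 4.72 ppm = 3.286 ppm.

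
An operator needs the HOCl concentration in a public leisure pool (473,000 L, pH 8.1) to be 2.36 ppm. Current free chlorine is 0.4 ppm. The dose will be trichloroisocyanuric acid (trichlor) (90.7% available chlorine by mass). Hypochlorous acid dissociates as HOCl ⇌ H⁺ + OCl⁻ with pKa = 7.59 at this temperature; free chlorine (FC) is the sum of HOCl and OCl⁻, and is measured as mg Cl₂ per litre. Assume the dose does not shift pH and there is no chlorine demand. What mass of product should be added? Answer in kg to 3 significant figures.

5.00 kg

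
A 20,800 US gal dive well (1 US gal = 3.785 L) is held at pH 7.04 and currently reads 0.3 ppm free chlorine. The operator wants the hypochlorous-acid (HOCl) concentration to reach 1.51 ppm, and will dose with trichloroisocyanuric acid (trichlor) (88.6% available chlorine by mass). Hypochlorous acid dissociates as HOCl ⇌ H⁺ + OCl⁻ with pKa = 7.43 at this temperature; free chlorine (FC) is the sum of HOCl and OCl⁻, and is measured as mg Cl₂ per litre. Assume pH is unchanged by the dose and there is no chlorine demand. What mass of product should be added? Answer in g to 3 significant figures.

Volume: 20,800 US gal × 3.785 L/gal = 78,728 L.
[OCl⁻]/[HOCl] = 10^(pH − pKa) = 10^(7.04 − 7.43) = 0.4074; fraction as HOCl = 1/(1 + 0.4074) = 0.7105.
Free chlorine required for 1.51 ppm HOCl: 1.51 / 0.7105 = 2.125 ppm.
FC to add: 2.125 − 0.3 = 1.825 mg/L as Cl₂.
Cl₂ equivalent: 1.825 mg/L × 78,728 L = 143.7 g.
Product at 88.6% available Cl: 143.7 / 0.886 = 162.2 g.

162 g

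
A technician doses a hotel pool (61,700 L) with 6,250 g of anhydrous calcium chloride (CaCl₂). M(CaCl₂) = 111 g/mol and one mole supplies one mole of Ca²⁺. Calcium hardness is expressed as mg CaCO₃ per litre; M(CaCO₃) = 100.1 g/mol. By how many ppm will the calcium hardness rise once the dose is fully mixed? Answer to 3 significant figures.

91.3 ppm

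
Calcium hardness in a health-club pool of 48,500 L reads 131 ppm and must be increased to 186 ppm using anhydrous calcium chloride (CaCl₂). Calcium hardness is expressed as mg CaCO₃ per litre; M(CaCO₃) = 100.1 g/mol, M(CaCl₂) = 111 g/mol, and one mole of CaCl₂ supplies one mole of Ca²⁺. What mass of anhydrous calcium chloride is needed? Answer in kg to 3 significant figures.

2.96 kg

Hardness to add: (186 − 131) = 55 mg/L as CaCO₃ × 48,500 L = 2668 g as CaCO₃.
Moles of Ca²⁺ (1 mol Ca²⁺ ≡ 1 mol CaCO₃): 2668 / 100.1 g/mol = 26.65 mol.
Mass of CaCl₂: 26.65 × 111 = 2958 g.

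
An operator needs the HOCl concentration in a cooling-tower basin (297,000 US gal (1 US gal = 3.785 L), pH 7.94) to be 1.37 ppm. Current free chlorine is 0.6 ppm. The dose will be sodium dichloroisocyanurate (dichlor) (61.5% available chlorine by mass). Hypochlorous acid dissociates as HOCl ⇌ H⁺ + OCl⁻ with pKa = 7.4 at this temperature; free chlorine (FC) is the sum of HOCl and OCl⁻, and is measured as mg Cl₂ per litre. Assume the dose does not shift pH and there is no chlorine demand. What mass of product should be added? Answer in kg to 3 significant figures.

10.1 kg

Volume: 297,000 US gal × 3.785 L/gal = 1,124,145 L.
[OCl⁻]/[HOCl] = 10^(pH − pKa) = 10^(7.94 − 7.4) = 3.467; fraction as HOCl = 1/(1 + 3.467) = 0.2238.
Free chlorine required for 1.37 ppm HOCl: 1.37 / 0.2238 = 6.12 ppm.
FC to add: 6.12 − 0.6 = 5.52 mg/L as Cl₂.
Cl₂ equivalent: 5.52 mg/L × 1,124,145 L = 6206 g.
Product at 61.5% available Cl: 6206 / 0.615 = 10,090 g.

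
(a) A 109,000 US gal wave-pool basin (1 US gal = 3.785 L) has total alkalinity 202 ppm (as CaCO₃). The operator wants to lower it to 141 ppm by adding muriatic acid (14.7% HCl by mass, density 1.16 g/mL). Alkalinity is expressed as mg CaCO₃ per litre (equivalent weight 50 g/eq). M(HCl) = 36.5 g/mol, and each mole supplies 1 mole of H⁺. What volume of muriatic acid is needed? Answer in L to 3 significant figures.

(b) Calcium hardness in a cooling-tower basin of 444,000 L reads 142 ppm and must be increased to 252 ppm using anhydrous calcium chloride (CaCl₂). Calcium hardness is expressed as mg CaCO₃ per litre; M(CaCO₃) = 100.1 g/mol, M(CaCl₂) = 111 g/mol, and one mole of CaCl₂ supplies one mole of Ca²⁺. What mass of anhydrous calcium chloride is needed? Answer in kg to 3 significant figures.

(a) Volume: 109,000 US gal × 3.785 L/gal = 412,565 L.
(a) Alkalinity to neutralize: (202 − 141) = 61 mg/L as CaCO₃ × 412,565 L = 25,170 g as CaCO₃.
(a) Equivalents of H⁺ required: 25,170 ÷ 50 g/eq = 503.3 eq = 503.3 mol HCl.
(a) Mass of HCl: 503.3 × 36.5 = 18,370 g.
(a) Mass of 14.7% solution: 18,370 / 0.147 = 125,000 g.
(a) Volume: 125,000 g ÷ 1.16 g/mL = 107,700 mL.

(b) Hardness to add: (252 − 142) = 110 mg/L as CaCO₃ × 444,000 L = 48,840 g as CaCO₃.
(b) Moles of Ca²⁺ (1 mol Ca²⁺ ≡ 1 mol CaCO₃): 48,840 / 100.1 g/mol = 487.9 mol.
(b) Mass of CaCl₂: 487.9 × 111 = 54,160 g.

(a) 108 L; (b) 54.2 kg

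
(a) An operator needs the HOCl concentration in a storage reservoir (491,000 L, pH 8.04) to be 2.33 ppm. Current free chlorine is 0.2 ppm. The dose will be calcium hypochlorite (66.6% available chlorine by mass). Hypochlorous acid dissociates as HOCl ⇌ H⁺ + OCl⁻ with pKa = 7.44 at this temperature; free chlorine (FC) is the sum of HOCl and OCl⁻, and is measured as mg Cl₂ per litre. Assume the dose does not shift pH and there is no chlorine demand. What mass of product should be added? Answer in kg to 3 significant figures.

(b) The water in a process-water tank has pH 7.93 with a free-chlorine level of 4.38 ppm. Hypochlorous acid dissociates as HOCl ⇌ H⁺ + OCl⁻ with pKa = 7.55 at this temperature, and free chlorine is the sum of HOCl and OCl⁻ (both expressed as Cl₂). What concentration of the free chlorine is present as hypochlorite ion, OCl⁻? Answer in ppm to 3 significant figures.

(a) [OCl⁻]/[HOCl] = 10^(pH − pKa) = 10^(8.04 − 7.44) = 3.981; fraction as HOCl = 1/(1 + 3.981) = 0.2008.
(a) Free chlorine required for 2.33 ppm HOCl: 2.33 / 0.2008 = 11.61 ppm.
(a) FC to add: 11.61 − 0.2 = 11.41 mg/L as Cl₂.
(a) Cl₂ equivalent: 11.41 mg/L × 491,000 L = 5600 g.
(a) Product at 66.6% available Cl: 5600 / 0.666 = 8409 g.

(b) [OCl⁻]/[HOCl] = 10^(pH − pKa) = 10^(7.93 − 7.55) = 10^0.38 = 2.399.
(b) Fraction as HOCl = 1 / (1 + 2.399) = 0.2942.
(b) OCl⁻ = (1 − 0.2942) × 4.38 ppm = 3.091 ppm.

(a) 8.41 kg; (b) 3.09 ppm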